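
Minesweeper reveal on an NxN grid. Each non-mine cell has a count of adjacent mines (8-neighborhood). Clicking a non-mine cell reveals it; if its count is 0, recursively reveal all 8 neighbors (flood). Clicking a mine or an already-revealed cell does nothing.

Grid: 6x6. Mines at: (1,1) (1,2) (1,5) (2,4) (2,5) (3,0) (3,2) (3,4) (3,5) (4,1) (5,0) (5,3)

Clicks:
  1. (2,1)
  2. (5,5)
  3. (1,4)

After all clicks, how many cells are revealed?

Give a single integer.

Click 1 (2,1) count=4: revealed 1 new [(2,1)] -> total=1
Click 2 (5,5) count=0: revealed 4 new [(4,4) (4,5) (5,4) (5,5)] -> total=5
Click 3 (1,4) count=3: revealed 1 new [(1,4)] -> total=6

Answer: 6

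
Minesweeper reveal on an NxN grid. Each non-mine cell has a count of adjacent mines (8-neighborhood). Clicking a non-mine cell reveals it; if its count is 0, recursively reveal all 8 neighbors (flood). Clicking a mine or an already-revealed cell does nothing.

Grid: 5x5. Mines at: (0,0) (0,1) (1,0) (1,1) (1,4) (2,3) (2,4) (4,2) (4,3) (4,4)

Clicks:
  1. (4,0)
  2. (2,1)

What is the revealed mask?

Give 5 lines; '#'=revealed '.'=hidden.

Answer: .....
.....
##...
##...
##...

Derivation:
Click 1 (4,0) count=0: revealed 6 new [(2,0) (2,1) (3,0) (3,1) (4,0) (4,1)] -> total=6
Click 2 (2,1) count=2: revealed 0 new [(none)] -> total=6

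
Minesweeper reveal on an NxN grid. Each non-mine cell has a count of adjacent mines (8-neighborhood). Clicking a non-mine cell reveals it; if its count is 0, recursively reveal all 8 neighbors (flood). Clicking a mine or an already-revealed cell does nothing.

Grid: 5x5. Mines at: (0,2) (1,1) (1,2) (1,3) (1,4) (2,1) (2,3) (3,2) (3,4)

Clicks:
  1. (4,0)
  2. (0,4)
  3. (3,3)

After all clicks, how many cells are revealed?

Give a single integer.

Click 1 (4,0) count=0: revealed 4 new [(3,0) (3,1) (4,0) (4,1)] -> total=4
Click 2 (0,4) count=2: revealed 1 new [(0,4)] -> total=5
Click 3 (3,3) count=3: revealed 1 new [(3,3)] -> total=6

Answer: 6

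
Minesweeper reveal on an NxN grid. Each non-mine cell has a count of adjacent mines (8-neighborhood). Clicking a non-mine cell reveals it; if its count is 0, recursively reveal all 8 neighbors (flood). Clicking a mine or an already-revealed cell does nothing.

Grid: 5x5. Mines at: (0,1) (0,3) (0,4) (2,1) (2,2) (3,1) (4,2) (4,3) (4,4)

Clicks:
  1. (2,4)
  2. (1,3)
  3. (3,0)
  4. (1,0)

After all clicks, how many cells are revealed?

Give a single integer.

Answer: 8

Derivation:
Click 1 (2,4) count=0: revealed 6 new [(1,3) (1,4) (2,3) (2,4) (3,3) (3,4)] -> total=6
Click 2 (1,3) count=3: revealed 0 new [(none)] -> total=6
Click 3 (3,0) count=2: revealed 1 new [(3,0)] -> total=7
Click 4 (1,0) count=2: revealed 1 new [(1,0)] -> total=8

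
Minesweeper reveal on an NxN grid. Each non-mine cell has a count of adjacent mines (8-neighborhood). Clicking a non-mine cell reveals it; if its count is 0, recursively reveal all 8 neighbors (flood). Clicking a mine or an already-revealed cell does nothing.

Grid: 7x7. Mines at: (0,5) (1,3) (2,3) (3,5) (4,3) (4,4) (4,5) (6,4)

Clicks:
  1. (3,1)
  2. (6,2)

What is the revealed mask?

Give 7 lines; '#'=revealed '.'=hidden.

Answer: ###....
###....
###....
###....
###....
####...
####...

Derivation:
Click 1 (3,1) count=0: revealed 23 new [(0,0) (0,1) (0,2) (1,0) (1,1) (1,2) (2,0) (2,1) (2,2) (3,0) (3,1) (3,2) (4,0) (4,1) (4,2) (5,0) (5,1) (5,2) (5,3) (6,0) (6,1) (6,2) (6,3)] -> total=23
Click 2 (6,2) count=0: revealed 0 new [(none)] -> total=23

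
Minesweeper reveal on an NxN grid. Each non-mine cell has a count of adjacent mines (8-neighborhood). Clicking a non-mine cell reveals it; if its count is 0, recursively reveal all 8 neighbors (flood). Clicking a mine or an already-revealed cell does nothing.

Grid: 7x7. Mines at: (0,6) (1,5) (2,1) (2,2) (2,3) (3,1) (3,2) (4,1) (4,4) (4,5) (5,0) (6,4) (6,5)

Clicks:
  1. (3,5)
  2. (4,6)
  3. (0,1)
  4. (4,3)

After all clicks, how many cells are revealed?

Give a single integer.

Answer: 13

Derivation:
Click 1 (3,5) count=2: revealed 1 new [(3,5)] -> total=1
Click 2 (4,6) count=1: revealed 1 new [(4,6)] -> total=2
Click 3 (0,1) count=0: revealed 10 new [(0,0) (0,1) (0,2) (0,3) (0,4) (1,0) (1,1) (1,2) (1,3) (1,4)] -> total=12
Click 4 (4,3) count=2: revealed 1 new [(4,3)] -> total=13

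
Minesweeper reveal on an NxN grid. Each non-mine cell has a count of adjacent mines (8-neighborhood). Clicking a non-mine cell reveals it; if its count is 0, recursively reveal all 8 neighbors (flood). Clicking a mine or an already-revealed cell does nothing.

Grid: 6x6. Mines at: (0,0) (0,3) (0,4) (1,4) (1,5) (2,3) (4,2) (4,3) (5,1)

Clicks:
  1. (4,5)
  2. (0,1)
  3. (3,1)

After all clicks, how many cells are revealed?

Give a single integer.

Answer: 10

Derivation:
Click 1 (4,5) count=0: revealed 8 new [(2,4) (2,5) (3,4) (3,5) (4,4) (4,5) (5,4) (5,5)] -> total=8
Click 2 (0,1) count=1: revealed 1 new [(0,1)] -> total=9
Click 3 (3,1) count=1: revealed 1 new [(3,1)] -> total=10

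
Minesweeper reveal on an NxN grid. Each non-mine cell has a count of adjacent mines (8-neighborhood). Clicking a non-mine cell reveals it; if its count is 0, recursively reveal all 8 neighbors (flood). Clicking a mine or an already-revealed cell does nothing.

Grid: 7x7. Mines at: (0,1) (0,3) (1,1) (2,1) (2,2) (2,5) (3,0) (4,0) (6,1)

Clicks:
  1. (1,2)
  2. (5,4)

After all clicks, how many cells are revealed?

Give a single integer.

Click 1 (1,2) count=5: revealed 1 new [(1,2)] -> total=1
Click 2 (5,4) count=0: revealed 23 new [(3,1) (3,2) (3,3) (3,4) (3,5) (3,6) (4,1) (4,2) (4,3) (4,4) (4,5) (4,6) (5,1) (5,2) (5,3) (5,4) (5,5) (5,6) (6,2) (6,3) (6,4) (6,5) (6,6)] -> total=24

Answer: 24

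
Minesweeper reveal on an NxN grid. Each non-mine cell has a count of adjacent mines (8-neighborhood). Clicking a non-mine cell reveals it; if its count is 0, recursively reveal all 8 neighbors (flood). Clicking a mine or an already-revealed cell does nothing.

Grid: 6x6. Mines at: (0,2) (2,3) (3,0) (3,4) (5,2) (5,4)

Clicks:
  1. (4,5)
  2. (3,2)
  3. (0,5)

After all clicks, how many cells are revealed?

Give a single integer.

Answer: 10

Derivation:
Click 1 (4,5) count=2: revealed 1 new [(4,5)] -> total=1
Click 2 (3,2) count=1: revealed 1 new [(3,2)] -> total=2
Click 3 (0,5) count=0: revealed 8 new [(0,3) (0,4) (0,5) (1,3) (1,4) (1,5) (2,4) (2,5)] -> total=10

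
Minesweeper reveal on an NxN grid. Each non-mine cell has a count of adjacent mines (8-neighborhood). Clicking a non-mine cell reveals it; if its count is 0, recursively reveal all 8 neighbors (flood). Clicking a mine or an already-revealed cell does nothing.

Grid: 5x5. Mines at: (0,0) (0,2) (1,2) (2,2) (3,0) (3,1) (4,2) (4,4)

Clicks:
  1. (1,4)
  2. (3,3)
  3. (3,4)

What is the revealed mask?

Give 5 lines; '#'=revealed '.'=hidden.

Click 1 (1,4) count=0: revealed 8 new [(0,3) (0,4) (1,3) (1,4) (2,3) (2,4) (3,3) (3,4)] -> total=8
Click 2 (3,3) count=3: revealed 0 new [(none)] -> total=8
Click 3 (3,4) count=1: revealed 0 new [(none)] -> total=8

Answer: ...##
...##
...##
...##
.....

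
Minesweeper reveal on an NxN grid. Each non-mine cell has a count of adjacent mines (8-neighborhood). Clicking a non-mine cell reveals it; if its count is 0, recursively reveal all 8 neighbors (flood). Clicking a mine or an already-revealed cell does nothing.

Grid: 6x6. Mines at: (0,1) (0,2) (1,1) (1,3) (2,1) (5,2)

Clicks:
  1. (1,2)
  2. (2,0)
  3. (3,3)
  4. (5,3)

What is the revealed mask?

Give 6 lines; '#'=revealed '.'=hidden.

Click 1 (1,2) count=5: revealed 1 new [(1,2)] -> total=1
Click 2 (2,0) count=2: revealed 1 new [(2,0)] -> total=2
Click 3 (3,3) count=0: revealed 19 new [(0,4) (0,5) (1,4) (1,5) (2,2) (2,3) (2,4) (2,5) (3,2) (3,3) (3,4) (3,5) (4,2) (4,3) (4,4) (4,5) (5,3) (5,4) (5,5)] -> total=21
Click 4 (5,3) count=1: revealed 0 new [(none)] -> total=21

Answer: ....##
..#.##
#.####
..####
..####
...###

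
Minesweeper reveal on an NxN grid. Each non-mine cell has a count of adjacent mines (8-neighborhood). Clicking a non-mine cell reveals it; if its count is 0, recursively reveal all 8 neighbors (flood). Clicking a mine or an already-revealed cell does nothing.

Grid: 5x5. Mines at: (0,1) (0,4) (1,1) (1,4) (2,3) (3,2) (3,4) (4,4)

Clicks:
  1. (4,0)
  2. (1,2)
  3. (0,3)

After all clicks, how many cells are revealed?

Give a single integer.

Click 1 (4,0) count=0: revealed 6 new [(2,0) (2,1) (3,0) (3,1) (4,0) (4,1)] -> total=6
Click 2 (1,2) count=3: revealed 1 new [(1,2)] -> total=7
Click 3 (0,3) count=2: revealed 1 new [(0,3)] -> total=8

Answer: 8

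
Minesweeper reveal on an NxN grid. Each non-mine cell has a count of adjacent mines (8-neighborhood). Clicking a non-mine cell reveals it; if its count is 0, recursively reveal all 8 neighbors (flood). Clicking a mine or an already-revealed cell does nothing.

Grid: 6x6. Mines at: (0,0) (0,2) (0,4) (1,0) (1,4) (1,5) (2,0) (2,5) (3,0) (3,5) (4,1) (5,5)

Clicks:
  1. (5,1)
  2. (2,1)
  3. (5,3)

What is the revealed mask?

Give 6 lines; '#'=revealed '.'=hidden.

Answer: ......
.###..
.####.
.####.
..###.
.####.

Derivation:
Click 1 (5,1) count=1: revealed 1 new [(5,1)] -> total=1
Click 2 (2,1) count=3: revealed 1 new [(2,1)] -> total=2
Click 3 (5,3) count=0: revealed 16 new [(1,1) (1,2) (1,3) (2,2) (2,3) (2,4) (3,1) (3,2) (3,3) (3,4) (4,2) (4,3) (4,4) (5,2) (5,3) (5,4)] -> total=18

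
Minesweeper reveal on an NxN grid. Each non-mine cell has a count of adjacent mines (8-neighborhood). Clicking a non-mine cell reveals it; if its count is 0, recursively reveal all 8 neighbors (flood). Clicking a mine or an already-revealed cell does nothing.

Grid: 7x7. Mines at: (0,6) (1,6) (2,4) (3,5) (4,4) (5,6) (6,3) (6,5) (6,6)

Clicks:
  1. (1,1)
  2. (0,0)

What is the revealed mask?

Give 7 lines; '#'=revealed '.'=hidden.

Answer: ######.
######.
####...
####...
####...
####...
###....

Derivation:
Click 1 (1,1) count=0: revealed 31 new [(0,0) (0,1) (0,2) (0,3) (0,4) (0,5) (1,0) (1,1) (1,2) (1,3) (1,4) (1,5) (2,0) (2,1) (2,2) (2,3) (3,0) (3,1) (3,2) (3,3) (4,0) (4,1) (4,2) (4,3) (5,0) (5,1) (5,2) (5,3) (6,0) (6,1) (6,2)] -> total=31
Click 2 (0,0) count=0: revealed 0 new [(none)] -> total=31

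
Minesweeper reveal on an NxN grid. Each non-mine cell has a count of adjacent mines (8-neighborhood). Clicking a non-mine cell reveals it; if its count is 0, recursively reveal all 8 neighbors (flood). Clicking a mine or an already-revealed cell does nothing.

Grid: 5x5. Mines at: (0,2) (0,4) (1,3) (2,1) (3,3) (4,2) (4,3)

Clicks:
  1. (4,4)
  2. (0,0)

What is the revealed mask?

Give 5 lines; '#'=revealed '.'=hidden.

Click 1 (4,4) count=2: revealed 1 new [(4,4)] -> total=1
Click 2 (0,0) count=0: revealed 4 new [(0,0) (0,1) (1,0) (1,1)] -> total=5

Answer: ##...
##...
.....
.....
....#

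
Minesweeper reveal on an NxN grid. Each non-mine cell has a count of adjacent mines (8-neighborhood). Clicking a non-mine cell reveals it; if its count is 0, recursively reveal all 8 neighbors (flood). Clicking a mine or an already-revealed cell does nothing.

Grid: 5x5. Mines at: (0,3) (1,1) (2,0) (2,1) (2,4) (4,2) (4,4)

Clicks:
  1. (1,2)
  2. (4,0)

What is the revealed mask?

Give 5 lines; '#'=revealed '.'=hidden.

Answer: .....
..#..
.....
##...
##...

Derivation:
Click 1 (1,2) count=3: revealed 1 new [(1,2)] -> total=1
Click 2 (4,0) count=0: revealed 4 new [(3,0) (3,1) (4,0) (4,1)] -> total=5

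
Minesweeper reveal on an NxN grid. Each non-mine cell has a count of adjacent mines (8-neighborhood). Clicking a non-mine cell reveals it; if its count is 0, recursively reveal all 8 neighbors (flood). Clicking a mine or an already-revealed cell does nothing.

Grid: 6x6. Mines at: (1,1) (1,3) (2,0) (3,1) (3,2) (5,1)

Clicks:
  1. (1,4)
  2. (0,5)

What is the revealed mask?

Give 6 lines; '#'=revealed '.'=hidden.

Click 1 (1,4) count=1: revealed 1 new [(1,4)] -> total=1
Click 2 (0,5) count=0: revealed 17 new [(0,4) (0,5) (1,5) (2,3) (2,4) (2,5) (3,3) (3,4) (3,5) (4,2) (4,3) (4,4) (4,5) (5,2) (5,3) (5,4) (5,5)] -> total=18

Answer: ....##
....##
...###
...###
..####
..####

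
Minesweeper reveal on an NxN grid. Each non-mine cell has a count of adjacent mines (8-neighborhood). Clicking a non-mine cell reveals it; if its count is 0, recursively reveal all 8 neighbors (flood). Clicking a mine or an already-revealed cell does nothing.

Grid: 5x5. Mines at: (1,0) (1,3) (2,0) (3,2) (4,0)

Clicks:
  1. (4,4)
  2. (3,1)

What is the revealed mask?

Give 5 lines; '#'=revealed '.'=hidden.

Click 1 (4,4) count=0: revealed 6 new [(2,3) (2,4) (3,3) (3,4) (4,3) (4,4)] -> total=6
Click 2 (3,1) count=3: revealed 1 new [(3,1)] -> total=7

Answer: .....
.....
...##
.#.##
...##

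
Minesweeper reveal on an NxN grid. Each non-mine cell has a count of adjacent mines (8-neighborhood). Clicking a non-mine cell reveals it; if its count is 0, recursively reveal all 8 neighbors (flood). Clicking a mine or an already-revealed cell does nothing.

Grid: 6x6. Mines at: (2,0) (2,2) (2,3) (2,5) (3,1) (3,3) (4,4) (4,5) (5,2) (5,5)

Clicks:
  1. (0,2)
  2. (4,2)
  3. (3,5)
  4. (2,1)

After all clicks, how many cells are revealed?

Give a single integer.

Answer: 15

Derivation:
Click 1 (0,2) count=0: revealed 12 new [(0,0) (0,1) (0,2) (0,3) (0,4) (0,5) (1,0) (1,1) (1,2) (1,3) (1,4) (1,5)] -> total=12
Click 2 (4,2) count=3: revealed 1 new [(4,2)] -> total=13
Click 3 (3,5) count=3: revealed 1 new [(3,5)] -> total=14
Click 4 (2,1) count=3: revealed 1 new [(2,1)] -> total=15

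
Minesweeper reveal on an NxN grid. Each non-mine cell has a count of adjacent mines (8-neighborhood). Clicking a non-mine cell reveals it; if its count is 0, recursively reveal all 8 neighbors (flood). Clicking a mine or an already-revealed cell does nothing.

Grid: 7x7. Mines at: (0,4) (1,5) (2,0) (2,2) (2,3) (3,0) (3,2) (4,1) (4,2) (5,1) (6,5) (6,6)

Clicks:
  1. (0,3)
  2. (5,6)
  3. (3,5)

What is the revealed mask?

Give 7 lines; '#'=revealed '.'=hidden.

Answer: ...#...
.......
....###
...####
...####
...####
.......

Derivation:
Click 1 (0,3) count=1: revealed 1 new [(0,3)] -> total=1
Click 2 (5,6) count=2: revealed 1 new [(5,6)] -> total=2
Click 3 (3,5) count=0: revealed 14 new [(2,4) (2,5) (2,6) (3,3) (3,4) (3,5) (3,6) (4,3) (4,4) (4,5) (4,6) (5,3) (5,4) (5,5)] -> total=16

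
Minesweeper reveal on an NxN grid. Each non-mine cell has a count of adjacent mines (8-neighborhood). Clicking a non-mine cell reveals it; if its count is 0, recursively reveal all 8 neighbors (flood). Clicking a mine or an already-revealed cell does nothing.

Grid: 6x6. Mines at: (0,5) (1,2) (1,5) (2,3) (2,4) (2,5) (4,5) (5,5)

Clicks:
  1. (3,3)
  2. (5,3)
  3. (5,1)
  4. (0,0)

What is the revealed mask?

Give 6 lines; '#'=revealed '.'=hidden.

Click 1 (3,3) count=2: revealed 1 new [(3,3)] -> total=1
Click 2 (5,3) count=0: revealed 21 new [(0,0) (0,1) (1,0) (1,1) (2,0) (2,1) (2,2) (3,0) (3,1) (3,2) (3,4) (4,0) (4,1) (4,2) (4,3) (4,4) (5,0) (5,1) (5,2) (5,3) (5,4)] -> total=22
Click 3 (5,1) count=0: revealed 0 new [(none)] -> total=22
Click 4 (0,0) count=0: revealed 0 new [(none)] -> total=22

Answer: ##....
##....
###...
#####.
#####.
#####.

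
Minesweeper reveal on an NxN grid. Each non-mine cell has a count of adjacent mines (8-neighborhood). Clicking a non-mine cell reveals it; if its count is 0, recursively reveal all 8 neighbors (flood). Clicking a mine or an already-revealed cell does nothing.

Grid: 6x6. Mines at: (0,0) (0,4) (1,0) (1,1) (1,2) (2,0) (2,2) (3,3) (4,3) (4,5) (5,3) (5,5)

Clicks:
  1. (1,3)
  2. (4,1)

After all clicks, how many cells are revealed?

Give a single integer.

Click 1 (1,3) count=3: revealed 1 new [(1,3)] -> total=1
Click 2 (4,1) count=0: revealed 9 new [(3,0) (3,1) (3,2) (4,0) (4,1) (4,2) (5,0) (5,1) (5,2)] -> total=10

Answer: 10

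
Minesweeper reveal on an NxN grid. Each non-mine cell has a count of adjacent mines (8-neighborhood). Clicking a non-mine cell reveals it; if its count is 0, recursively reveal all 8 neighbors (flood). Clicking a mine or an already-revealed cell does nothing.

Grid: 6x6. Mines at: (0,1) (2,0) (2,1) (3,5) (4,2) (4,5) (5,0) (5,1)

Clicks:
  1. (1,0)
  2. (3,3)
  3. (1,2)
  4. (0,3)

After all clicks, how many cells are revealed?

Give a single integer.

Click 1 (1,0) count=3: revealed 1 new [(1,0)] -> total=1
Click 2 (3,3) count=1: revealed 1 new [(3,3)] -> total=2
Click 3 (1,2) count=2: revealed 1 new [(1,2)] -> total=3
Click 4 (0,3) count=0: revealed 13 new [(0,2) (0,3) (0,4) (0,5) (1,3) (1,4) (1,5) (2,2) (2,3) (2,4) (2,5) (3,2) (3,4)] -> total=16

Answer: 16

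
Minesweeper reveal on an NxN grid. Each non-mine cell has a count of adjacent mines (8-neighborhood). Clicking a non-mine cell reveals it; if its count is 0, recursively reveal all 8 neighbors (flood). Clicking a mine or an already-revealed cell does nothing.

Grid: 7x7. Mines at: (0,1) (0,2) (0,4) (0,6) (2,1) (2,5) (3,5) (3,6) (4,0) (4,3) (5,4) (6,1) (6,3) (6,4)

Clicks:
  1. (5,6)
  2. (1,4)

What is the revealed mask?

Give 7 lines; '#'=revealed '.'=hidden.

Answer: .......
....#..
.......
.......
.....##
.....##
.....##

Derivation:
Click 1 (5,6) count=0: revealed 6 new [(4,5) (4,6) (5,5) (5,6) (6,5) (6,6)] -> total=6
Click 2 (1,4) count=2: revealed 1 new [(1,4)] -> total=7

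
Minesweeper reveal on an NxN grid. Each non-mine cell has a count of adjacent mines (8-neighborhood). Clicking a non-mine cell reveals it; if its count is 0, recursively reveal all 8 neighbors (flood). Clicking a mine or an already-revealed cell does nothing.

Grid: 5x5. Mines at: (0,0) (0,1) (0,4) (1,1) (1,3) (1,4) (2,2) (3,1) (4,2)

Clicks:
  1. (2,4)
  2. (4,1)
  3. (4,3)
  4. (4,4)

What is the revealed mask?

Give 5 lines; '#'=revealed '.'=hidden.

Answer: .....
.....
...##
...##
.#.##

Derivation:
Click 1 (2,4) count=2: revealed 1 new [(2,4)] -> total=1
Click 2 (4,1) count=2: revealed 1 new [(4,1)] -> total=2
Click 3 (4,3) count=1: revealed 1 new [(4,3)] -> total=3
Click 4 (4,4) count=0: revealed 4 new [(2,3) (3,3) (3,4) (4,4)] -> total=7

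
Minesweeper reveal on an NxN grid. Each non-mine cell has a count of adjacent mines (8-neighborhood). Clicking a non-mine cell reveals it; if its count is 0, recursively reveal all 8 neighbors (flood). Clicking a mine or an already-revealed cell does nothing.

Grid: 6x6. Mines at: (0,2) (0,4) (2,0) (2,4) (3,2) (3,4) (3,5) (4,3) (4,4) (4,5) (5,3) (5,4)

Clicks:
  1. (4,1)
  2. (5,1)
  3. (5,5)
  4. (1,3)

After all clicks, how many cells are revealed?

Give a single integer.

Click 1 (4,1) count=1: revealed 1 new [(4,1)] -> total=1
Click 2 (5,1) count=0: revealed 7 new [(3,0) (3,1) (4,0) (4,2) (5,0) (5,1) (5,2)] -> total=8
Click 3 (5,5) count=3: revealed 1 new [(5,5)] -> total=9
Click 4 (1,3) count=3: revealed 1 new [(1,3)] -> total=10

Answer: 10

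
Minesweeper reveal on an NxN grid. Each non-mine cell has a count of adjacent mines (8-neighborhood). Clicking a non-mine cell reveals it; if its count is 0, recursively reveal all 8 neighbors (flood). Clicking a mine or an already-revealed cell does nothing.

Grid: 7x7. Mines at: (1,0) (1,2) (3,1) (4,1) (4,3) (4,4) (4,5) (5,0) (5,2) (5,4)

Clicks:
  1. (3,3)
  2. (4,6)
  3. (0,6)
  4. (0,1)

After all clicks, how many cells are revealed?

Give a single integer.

Click 1 (3,3) count=2: revealed 1 new [(3,3)] -> total=1
Click 2 (4,6) count=1: revealed 1 new [(4,6)] -> total=2
Click 3 (0,6) count=0: revealed 15 new [(0,3) (0,4) (0,5) (0,6) (1,3) (1,4) (1,5) (1,6) (2,3) (2,4) (2,5) (2,6) (3,4) (3,5) (3,6)] -> total=17
Click 4 (0,1) count=2: revealed 1 new [(0,1)] -> total=18

Answer: 18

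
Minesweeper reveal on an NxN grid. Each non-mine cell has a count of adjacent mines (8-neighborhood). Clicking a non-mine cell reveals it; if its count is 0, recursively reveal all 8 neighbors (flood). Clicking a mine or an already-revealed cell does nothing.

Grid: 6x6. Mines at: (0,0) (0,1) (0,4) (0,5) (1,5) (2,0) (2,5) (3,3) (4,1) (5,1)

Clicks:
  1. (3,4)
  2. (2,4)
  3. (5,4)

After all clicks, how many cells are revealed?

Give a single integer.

Answer: 11

Derivation:
Click 1 (3,4) count=2: revealed 1 new [(3,4)] -> total=1
Click 2 (2,4) count=3: revealed 1 new [(2,4)] -> total=2
Click 3 (5,4) count=0: revealed 9 new [(3,5) (4,2) (4,3) (4,4) (4,5) (5,2) (5,3) (5,4) (5,5)] -> total=11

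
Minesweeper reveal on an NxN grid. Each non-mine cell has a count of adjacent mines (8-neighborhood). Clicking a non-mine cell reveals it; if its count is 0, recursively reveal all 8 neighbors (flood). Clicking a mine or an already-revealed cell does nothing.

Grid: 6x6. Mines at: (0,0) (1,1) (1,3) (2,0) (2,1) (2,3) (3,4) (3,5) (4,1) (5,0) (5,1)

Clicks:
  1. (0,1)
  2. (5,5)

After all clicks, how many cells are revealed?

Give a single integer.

Answer: 9

Derivation:
Click 1 (0,1) count=2: revealed 1 new [(0,1)] -> total=1
Click 2 (5,5) count=0: revealed 8 new [(4,2) (4,3) (4,4) (4,5) (5,2) (5,3) (5,4) (5,5)] -> total=9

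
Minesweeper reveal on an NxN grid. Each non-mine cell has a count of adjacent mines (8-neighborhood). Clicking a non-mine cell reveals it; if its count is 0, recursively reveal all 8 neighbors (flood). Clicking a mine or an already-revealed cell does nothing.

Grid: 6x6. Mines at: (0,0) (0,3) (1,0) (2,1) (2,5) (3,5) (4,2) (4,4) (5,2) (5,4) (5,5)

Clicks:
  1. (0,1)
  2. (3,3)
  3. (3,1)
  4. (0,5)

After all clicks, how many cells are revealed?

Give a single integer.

Click 1 (0,1) count=2: revealed 1 new [(0,1)] -> total=1
Click 2 (3,3) count=2: revealed 1 new [(3,3)] -> total=2
Click 3 (3,1) count=2: revealed 1 new [(3,1)] -> total=3
Click 4 (0,5) count=0: revealed 4 new [(0,4) (0,5) (1,4) (1,5)] -> total=7

Answer: 7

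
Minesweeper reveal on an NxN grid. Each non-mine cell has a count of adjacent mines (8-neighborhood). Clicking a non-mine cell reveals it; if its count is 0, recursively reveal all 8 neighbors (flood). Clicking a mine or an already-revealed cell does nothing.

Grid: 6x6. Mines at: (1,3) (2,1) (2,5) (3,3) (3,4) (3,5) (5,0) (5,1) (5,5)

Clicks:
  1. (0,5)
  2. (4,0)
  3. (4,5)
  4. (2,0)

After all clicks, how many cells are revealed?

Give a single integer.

Click 1 (0,5) count=0: revealed 4 new [(0,4) (0,5) (1,4) (1,5)] -> total=4
Click 2 (4,0) count=2: revealed 1 new [(4,0)] -> total=5
Click 3 (4,5) count=3: revealed 1 new [(4,5)] -> total=6
Click 4 (2,0) count=1: revealed 1 new [(2,0)] -> total=7

Answer: 7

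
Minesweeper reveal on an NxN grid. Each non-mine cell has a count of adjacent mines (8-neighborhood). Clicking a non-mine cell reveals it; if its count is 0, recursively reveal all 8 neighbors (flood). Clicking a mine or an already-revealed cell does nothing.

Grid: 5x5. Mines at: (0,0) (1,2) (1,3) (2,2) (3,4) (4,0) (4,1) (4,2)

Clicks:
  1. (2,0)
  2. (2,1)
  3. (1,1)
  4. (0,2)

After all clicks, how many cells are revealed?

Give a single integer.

Answer: 7

Derivation:
Click 1 (2,0) count=0: revealed 6 new [(1,0) (1,1) (2,0) (2,1) (3,0) (3,1)] -> total=6
Click 2 (2,1) count=2: revealed 0 new [(none)] -> total=6
Click 3 (1,1) count=3: revealed 0 new [(none)] -> total=6
Click 4 (0,2) count=2: revealed 1 new [(0,2)] -> total=7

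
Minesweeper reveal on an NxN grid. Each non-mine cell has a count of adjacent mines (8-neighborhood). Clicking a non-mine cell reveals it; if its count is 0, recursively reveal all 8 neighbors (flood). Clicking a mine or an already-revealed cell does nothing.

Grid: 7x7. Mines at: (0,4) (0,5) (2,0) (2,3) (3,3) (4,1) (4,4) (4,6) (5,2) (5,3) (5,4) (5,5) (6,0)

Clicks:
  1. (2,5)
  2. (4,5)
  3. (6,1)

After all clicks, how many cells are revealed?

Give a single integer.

Click 1 (2,5) count=0: revealed 9 new [(1,4) (1,5) (1,6) (2,4) (2,5) (2,6) (3,4) (3,5) (3,6)] -> total=9
Click 2 (4,5) count=4: revealed 1 new [(4,5)] -> total=10
Click 3 (6,1) count=2: revealed 1 new [(6,1)] -> total=11

Answer: 11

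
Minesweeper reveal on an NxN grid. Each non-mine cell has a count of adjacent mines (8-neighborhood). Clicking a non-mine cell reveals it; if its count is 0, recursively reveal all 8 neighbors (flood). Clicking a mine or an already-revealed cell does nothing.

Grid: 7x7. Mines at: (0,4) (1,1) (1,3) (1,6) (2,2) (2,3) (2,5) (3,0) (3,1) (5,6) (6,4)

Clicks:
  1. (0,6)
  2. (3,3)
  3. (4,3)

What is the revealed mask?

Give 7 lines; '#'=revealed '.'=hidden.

Answer: ......#
.......
.......
..####.
######.
######.
####...

Derivation:
Click 1 (0,6) count=1: revealed 1 new [(0,6)] -> total=1
Click 2 (3,3) count=2: revealed 1 new [(3,3)] -> total=2
Click 3 (4,3) count=0: revealed 19 new [(3,2) (3,4) (3,5) (4,0) (4,1) (4,2) (4,3) (4,4) (4,5) (5,0) (5,1) (5,2) (5,3) (5,4) (5,5) (6,0) (6,1) (6,2) (6,3)] -> total=21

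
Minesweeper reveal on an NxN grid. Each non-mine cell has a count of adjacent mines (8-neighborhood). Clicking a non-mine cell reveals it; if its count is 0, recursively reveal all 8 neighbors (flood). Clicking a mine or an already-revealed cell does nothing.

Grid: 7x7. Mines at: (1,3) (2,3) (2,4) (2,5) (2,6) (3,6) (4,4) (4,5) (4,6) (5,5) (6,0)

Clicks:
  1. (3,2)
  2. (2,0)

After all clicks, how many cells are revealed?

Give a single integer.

Click 1 (3,2) count=1: revealed 1 new [(3,2)] -> total=1
Click 2 (2,0) count=0: revealed 25 new [(0,0) (0,1) (0,2) (1,0) (1,1) (1,2) (2,0) (2,1) (2,2) (3,0) (3,1) (3,3) (4,0) (4,1) (4,2) (4,3) (5,0) (5,1) (5,2) (5,3) (5,4) (6,1) (6,2) (6,3) (6,4)] -> total=26

Answer: 26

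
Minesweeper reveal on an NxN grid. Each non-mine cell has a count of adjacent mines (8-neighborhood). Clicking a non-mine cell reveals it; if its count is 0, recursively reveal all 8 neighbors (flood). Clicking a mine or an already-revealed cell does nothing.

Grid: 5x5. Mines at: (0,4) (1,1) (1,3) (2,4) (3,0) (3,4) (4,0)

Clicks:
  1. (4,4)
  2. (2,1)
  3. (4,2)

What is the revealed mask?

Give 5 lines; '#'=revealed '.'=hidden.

Click 1 (4,4) count=1: revealed 1 new [(4,4)] -> total=1
Click 2 (2,1) count=2: revealed 1 new [(2,1)] -> total=2
Click 3 (4,2) count=0: revealed 8 new [(2,2) (2,3) (3,1) (3,2) (3,3) (4,1) (4,2) (4,3)] -> total=10

Answer: .....
.....
.###.
.###.
.####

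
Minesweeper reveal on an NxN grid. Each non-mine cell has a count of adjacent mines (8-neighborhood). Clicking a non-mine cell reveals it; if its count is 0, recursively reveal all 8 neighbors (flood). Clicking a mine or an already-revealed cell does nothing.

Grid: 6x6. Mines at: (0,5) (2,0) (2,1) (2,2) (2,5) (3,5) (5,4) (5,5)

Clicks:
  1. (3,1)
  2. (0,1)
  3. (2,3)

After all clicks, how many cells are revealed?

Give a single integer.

Answer: 12

Derivation:
Click 1 (3,1) count=3: revealed 1 new [(3,1)] -> total=1
Click 2 (0,1) count=0: revealed 10 new [(0,0) (0,1) (0,2) (0,3) (0,4) (1,0) (1,1) (1,2) (1,3) (1,4)] -> total=11
Click 3 (2,3) count=1: revealed 1 new [(2,3)] -> total=12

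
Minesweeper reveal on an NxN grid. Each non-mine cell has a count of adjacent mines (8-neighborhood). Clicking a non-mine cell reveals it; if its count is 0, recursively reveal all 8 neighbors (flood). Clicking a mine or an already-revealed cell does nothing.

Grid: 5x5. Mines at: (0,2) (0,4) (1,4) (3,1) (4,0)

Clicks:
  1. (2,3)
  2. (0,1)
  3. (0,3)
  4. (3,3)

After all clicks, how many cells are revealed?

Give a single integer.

Answer: 11

Derivation:
Click 1 (2,3) count=1: revealed 1 new [(2,3)] -> total=1
Click 2 (0,1) count=1: revealed 1 new [(0,1)] -> total=2
Click 3 (0,3) count=3: revealed 1 new [(0,3)] -> total=3
Click 4 (3,3) count=0: revealed 8 new [(2,2) (2,4) (3,2) (3,3) (3,4) (4,2) (4,3) (4,4)] -> total=11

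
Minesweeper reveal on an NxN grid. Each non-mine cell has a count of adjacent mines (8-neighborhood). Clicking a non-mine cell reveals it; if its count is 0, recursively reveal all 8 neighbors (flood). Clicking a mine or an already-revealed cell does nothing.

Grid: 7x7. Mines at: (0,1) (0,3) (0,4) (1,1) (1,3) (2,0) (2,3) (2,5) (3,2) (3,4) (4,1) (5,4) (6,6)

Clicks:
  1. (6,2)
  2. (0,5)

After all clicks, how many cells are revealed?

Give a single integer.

Click 1 (6,2) count=0: revealed 8 new [(5,0) (5,1) (5,2) (5,3) (6,0) (6,1) (6,2) (6,3)] -> total=8
Click 2 (0,5) count=1: revealed 1 new [(0,5)] -> total=9

Answer: 9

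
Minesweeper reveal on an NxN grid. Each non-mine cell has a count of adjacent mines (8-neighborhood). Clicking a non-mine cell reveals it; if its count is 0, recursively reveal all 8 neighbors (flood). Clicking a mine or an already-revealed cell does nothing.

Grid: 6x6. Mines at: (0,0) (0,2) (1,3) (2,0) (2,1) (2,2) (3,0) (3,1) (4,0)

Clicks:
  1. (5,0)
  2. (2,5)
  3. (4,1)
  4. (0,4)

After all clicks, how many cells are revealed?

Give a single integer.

Answer: 22

Derivation:
Click 1 (5,0) count=1: revealed 1 new [(5,0)] -> total=1
Click 2 (2,5) count=0: revealed 21 new [(0,4) (0,5) (1,4) (1,5) (2,3) (2,4) (2,5) (3,2) (3,3) (3,4) (3,5) (4,1) (4,2) (4,3) (4,4) (4,5) (5,1) (5,2) (5,3) (5,4) (5,5)] -> total=22
Click 3 (4,1) count=3: revealed 0 new [(none)] -> total=22
Click 4 (0,4) count=1: revealed 0 new [(none)] -> total=22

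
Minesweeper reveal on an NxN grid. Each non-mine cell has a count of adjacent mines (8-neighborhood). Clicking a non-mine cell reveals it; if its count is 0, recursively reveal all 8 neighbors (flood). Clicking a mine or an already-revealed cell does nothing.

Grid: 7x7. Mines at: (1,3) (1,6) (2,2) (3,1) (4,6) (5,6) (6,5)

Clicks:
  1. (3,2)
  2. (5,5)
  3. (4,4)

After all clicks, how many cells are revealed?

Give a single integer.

Click 1 (3,2) count=2: revealed 1 new [(3,2)] -> total=1
Click 2 (5,5) count=3: revealed 1 new [(5,5)] -> total=2
Click 3 (4,4) count=0: revealed 22 new [(2,3) (2,4) (2,5) (3,3) (3,4) (3,5) (4,0) (4,1) (4,2) (4,3) (4,4) (4,5) (5,0) (5,1) (5,2) (5,3) (5,4) (6,0) (6,1) (6,2) (6,3) (6,4)] -> total=24

Answer: 24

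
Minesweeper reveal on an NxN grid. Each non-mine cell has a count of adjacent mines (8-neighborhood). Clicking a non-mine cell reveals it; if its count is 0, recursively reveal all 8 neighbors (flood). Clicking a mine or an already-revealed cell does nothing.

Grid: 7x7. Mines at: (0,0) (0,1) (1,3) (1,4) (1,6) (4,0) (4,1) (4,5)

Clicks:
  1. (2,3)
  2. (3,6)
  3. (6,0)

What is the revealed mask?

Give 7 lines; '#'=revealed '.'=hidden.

Click 1 (2,3) count=2: revealed 1 new [(2,3)] -> total=1
Click 2 (3,6) count=1: revealed 1 new [(3,6)] -> total=2
Click 3 (6,0) count=0: revealed 22 new [(2,2) (2,4) (3,2) (3,3) (3,4) (4,2) (4,3) (4,4) (5,0) (5,1) (5,2) (5,3) (5,4) (5,5) (5,6) (6,0) (6,1) (6,2) (6,3) (6,4) (6,5) (6,6)] -> total=24

Answer: .......
.......
..###..
..###.#
..###..
#######
#######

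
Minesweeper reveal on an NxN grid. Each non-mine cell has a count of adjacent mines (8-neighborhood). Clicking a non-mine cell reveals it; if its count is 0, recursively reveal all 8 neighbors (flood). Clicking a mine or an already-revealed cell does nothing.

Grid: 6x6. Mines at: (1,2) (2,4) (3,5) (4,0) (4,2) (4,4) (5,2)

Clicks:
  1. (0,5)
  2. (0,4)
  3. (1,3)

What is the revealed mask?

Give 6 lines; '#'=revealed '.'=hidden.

Click 1 (0,5) count=0: revealed 6 new [(0,3) (0,4) (0,5) (1,3) (1,4) (1,5)] -> total=6
Click 2 (0,4) count=0: revealed 0 new [(none)] -> total=6
Click 3 (1,3) count=2: revealed 0 new [(none)] -> total=6

Answer: ...###
...###
......
......
......
......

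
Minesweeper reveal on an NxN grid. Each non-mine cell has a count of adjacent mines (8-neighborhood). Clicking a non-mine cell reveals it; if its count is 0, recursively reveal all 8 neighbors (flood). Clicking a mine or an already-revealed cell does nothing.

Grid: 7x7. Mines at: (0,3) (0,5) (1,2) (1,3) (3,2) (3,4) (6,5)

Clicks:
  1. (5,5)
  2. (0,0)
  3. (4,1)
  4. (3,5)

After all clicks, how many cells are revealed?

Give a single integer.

Answer: 25

Derivation:
Click 1 (5,5) count=1: revealed 1 new [(5,5)] -> total=1
Click 2 (0,0) count=0: revealed 23 new [(0,0) (0,1) (1,0) (1,1) (2,0) (2,1) (3,0) (3,1) (4,0) (4,1) (4,2) (4,3) (4,4) (5,0) (5,1) (5,2) (5,3) (5,4) (6,0) (6,1) (6,2) (6,3) (6,4)] -> total=24
Click 3 (4,1) count=1: revealed 0 new [(none)] -> total=24
Click 4 (3,5) count=1: revealed 1 new [(3,5)] -> total=25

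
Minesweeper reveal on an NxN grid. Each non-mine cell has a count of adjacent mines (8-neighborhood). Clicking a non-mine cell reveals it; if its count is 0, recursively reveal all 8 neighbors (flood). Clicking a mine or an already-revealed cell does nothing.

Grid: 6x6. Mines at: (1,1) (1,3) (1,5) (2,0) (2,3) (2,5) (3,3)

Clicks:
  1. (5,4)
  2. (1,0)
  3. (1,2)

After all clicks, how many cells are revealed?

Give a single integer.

Answer: 19

Derivation:
Click 1 (5,4) count=0: revealed 17 new [(3,0) (3,1) (3,2) (3,4) (3,5) (4,0) (4,1) (4,2) (4,3) (4,4) (4,5) (5,0) (5,1) (5,2) (5,3) (5,4) (5,5)] -> total=17
Click 2 (1,0) count=2: revealed 1 new [(1,0)] -> total=18
Click 3 (1,2) count=3: revealed 1 new [(1,2)] -> total=19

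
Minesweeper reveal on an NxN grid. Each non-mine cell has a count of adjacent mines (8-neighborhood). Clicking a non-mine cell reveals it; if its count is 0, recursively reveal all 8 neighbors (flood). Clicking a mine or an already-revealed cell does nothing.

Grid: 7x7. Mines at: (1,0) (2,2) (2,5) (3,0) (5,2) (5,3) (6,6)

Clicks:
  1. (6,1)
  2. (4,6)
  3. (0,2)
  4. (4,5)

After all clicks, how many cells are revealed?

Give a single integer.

Click 1 (6,1) count=1: revealed 1 new [(6,1)] -> total=1
Click 2 (4,6) count=0: revealed 9 new [(3,4) (3,5) (3,6) (4,4) (4,5) (4,6) (5,4) (5,5) (5,6)] -> total=10
Click 3 (0,2) count=0: revealed 12 new [(0,1) (0,2) (0,3) (0,4) (0,5) (0,6) (1,1) (1,2) (1,3) (1,4) (1,5) (1,6)] -> total=22
Click 4 (4,5) count=0: revealed 0 new [(none)] -> total=22

Answer: 22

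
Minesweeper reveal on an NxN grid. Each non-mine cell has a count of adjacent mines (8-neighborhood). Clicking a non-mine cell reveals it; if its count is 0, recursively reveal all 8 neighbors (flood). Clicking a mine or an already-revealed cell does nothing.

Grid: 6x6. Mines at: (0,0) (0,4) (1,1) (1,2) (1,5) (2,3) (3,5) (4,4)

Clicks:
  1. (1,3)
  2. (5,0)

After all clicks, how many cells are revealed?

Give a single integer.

Click 1 (1,3) count=3: revealed 1 new [(1,3)] -> total=1
Click 2 (5,0) count=0: revealed 15 new [(2,0) (2,1) (2,2) (3,0) (3,1) (3,2) (3,3) (4,0) (4,1) (4,2) (4,3) (5,0) (5,1) (5,2) (5,3)] -> total=16

Answer: 16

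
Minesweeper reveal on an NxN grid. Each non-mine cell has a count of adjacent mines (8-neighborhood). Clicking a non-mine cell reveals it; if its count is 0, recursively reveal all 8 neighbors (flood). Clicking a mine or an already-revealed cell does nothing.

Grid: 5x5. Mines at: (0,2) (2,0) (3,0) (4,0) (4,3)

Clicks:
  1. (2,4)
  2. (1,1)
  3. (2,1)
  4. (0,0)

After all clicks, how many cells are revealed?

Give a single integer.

Click 1 (2,4) count=0: revealed 14 new [(0,3) (0,4) (1,1) (1,2) (1,3) (1,4) (2,1) (2,2) (2,3) (2,4) (3,1) (3,2) (3,3) (3,4)] -> total=14
Click 2 (1,1) count=2: revealed 0 new [(none)] -> total=14
Click 3 (2,1) count=2: revealed 0 new [(none)] -> total=14
Click 4 (0,0) count=0: revealed 3 new [(0,0) (0,1) (1,0)] -> total=17

Answer: 17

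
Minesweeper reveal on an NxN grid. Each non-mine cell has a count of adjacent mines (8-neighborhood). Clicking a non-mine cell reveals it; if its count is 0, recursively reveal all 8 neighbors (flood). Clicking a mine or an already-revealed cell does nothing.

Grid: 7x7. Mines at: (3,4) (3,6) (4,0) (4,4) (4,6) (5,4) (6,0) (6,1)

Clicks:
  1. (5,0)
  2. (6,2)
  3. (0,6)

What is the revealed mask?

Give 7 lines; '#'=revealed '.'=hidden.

Answer: #######
#######
#######
####...
.###...
####...
..#....

Derivation:
Click 1 (5,0) count=3: revealed 1 new [(5,0)] -> total=1
Click 2 (6,2) count=1: revealed 1 new [(6,2)] -> total=2
Click 3 (0,6) count=0: revealed 31 new [(0,0) (0,1) (0,2) (0,3) (0,4) (0,5) (0,6) (1,0) (1,1) (1,2) (1,3) (1,4) (1,5) (1,6) (2,0) (2,1) (2,2) (2,3) (2,4) (2,5) (2,6) (3,0) (3,1) (3,2) (3,3) (4,1) (4,2) (4,3) (5,1) (5,2) (5,3)] -> total=33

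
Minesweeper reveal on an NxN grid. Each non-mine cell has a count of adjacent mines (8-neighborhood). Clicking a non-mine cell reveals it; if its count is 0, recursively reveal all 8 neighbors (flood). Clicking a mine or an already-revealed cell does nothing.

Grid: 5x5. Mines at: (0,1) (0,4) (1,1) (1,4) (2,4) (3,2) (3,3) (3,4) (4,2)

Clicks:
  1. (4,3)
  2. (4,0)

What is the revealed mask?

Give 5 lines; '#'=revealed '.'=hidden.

Click 1 (4,3) count=4: revealed 1 new [(4,3)] -> total=1
Click 2 (4,0) count=0: revealed 6 new [(2,0) (2,1) (3,0) (3,1) (4,0) (4,1)] -> total=7

Answer: .....
.....
##...
##...
##.#.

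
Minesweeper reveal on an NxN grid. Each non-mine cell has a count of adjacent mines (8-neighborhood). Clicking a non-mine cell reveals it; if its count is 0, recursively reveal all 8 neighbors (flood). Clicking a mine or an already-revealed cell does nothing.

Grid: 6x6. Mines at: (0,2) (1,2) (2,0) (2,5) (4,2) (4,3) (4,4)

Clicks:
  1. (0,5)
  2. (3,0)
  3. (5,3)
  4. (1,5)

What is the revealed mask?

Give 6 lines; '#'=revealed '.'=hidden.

Click 1 (0,5) count=0: revealed 6 new [(0,3) (0,4) (0,5) (1,3) (1,4) (1,5)] -> total=6
Click 2 (3,0) count=1: revealed 1 new [(3,0)] -> total=7
Click 3 (5,3) count=3: revealed 1 new [(5,3)] -> total=8
Click 4 (1,5) count=1: revealed 0 new [(none)] -> total=8

Answer: ...###
...###
......
#.....
......
...#..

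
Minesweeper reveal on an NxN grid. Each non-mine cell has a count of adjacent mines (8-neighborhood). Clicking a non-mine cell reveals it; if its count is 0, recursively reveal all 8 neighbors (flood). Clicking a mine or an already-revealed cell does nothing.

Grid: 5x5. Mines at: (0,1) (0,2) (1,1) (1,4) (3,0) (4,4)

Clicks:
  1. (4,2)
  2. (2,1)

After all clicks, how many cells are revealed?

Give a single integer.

Click 1 (4,2) count=0: revealed 9 new [(2,1) (2,2) (2,3) (3,1) (3,2) (3,3) (4,1) (4,2) (4,3)] -> total=9
Click 2 (2,1) count=2: revealed 0 new [(none)] -> total=9

Answer: 9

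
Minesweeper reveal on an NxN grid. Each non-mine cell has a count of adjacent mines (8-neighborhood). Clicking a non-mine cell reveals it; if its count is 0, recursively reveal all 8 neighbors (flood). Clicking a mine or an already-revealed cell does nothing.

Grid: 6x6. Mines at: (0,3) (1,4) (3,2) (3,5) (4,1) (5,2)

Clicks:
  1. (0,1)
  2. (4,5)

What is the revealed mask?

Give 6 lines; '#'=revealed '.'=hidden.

Click 1 (0,1) count=0: revealed 11 new [(0,0) (0,1) (0,2) (1,0) (1,1) (1,2) (2,0) (2,1) (2,2) (3,0) (3,1)] -> total=11
Click 2 (4,5) count=1: revealed 1 new [(4,5)] -> total=12

Answer: ###...
###...
###...
##....
.....#
......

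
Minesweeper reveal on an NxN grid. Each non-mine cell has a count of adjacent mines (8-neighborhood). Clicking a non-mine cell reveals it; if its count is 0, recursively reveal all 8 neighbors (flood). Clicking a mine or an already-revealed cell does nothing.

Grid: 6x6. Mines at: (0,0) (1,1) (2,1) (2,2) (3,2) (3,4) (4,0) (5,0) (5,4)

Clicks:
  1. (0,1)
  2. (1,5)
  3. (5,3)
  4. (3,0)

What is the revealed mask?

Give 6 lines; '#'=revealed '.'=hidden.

Answer: .#####
..####
...###
#.....
......
...#..

Derivation:
Click 1 (0,1) count=2: revealed 1 new [(0,1)] -> total=1
Click 2 (1,5) count=0: revealed 11 new [(0,2) (0,3) (0,4) (0,5) (1,2) (1,3) (1,4) (1,5) (2,3) (2,4) (2,5)] -> total=12
Click 3 (5,3) count=1: revealed 1 new [(5,3)] -> total=13
Click 4 (3,0) count=2: revealed 1 new [(3,0)] -> total=14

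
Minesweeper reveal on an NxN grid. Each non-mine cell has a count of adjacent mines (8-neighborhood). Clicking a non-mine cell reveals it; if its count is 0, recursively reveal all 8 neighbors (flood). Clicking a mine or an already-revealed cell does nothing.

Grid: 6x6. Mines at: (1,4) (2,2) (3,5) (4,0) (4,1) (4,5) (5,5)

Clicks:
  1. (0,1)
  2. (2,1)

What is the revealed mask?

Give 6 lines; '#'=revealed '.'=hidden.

Click 1 (0,1) count=0: revealed 12 new [(0,0) (0,1) (0,2) (0,3) (1,0) (1,1) (1,2) (1,3) (2,0) (2,1) (3,0) (3,1)] -> total=12
Click 2 (2,1) count=1: revealed 0 new [(none)] -> total=12

Answer: ####..
####..
##....
##....
......
......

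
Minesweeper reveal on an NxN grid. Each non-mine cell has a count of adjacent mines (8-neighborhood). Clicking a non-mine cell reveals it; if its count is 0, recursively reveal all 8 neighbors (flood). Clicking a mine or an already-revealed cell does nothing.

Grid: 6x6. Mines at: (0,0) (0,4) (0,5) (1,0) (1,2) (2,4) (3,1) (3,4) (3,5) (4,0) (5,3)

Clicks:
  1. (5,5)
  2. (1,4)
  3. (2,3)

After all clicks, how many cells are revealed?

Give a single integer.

Answer: 6

Derivation:
Click 1 (5,5) count=0: revealed 4 new [(4,4) (4,5) (5,4) (5,5)] -> total=4
Click 2 (1,4) count=3: revealed 1 new [(1,4)] -> total=5
Click 3 (2,3) count=3: revealed 1 new [(2,3)] -> total=6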